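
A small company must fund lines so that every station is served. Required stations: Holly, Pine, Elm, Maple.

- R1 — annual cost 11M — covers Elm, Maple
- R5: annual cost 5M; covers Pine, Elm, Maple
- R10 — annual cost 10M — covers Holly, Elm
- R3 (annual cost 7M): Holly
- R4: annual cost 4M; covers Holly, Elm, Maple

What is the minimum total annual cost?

9

Choose R5 and R4: together they cover Holly, Pine, Elm, Maple — every station.
Total annual cost: 5 + 4 = 9.
No cover costs less than 9.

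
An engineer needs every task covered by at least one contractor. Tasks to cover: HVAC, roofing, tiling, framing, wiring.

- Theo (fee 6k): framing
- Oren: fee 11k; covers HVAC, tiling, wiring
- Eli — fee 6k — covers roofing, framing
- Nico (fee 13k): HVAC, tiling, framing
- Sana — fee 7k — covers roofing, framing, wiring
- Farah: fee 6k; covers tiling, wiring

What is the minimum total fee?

This is a weighted set-cover instance.
Choose Oren and Eli: together they cover HVAC, roofing, tiling, framing, wiring — every task.
Total fee: 11 + 6 = 17.

17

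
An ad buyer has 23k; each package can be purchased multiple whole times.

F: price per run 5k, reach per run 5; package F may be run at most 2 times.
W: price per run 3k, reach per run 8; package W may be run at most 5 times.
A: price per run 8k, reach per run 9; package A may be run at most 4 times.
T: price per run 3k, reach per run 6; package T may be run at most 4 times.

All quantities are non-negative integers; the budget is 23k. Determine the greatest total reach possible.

W has the best ratio (8/3); taking only W gives at most 5×8 = 40 (stopped by the supply cap of 5).
Mixing does better — 5×W and 2×T: price 21 ≤ 23, reach 5·8 + 2·6 = 52.

52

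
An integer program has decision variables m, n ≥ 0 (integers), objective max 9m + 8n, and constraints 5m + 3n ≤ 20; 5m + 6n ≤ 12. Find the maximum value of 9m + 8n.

18

(m,n)=(2,0) is feasible, giving 18.
(m,n)=(1,1) is feasible, giving 17.
No feasible integer point exceeds 18.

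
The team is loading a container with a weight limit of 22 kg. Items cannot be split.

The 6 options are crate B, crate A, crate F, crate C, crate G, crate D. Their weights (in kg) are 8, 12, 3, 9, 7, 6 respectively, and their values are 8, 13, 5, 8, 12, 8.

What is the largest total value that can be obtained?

Allowing fractional choices, the relaxed optimum would be about 31.5, but items are indivisible.
crate A + crate F + crate G: weight 12 + 3 + 7 = 22 ≤ 22, value 13 + 5 + 12 = 30.
crate B + crate G + crate D: weight 8 + 7 + 6 = 21 ≤ 22, value 8 + 12 + 8 = 28.
crate C + crate G + crate D: weight 9 + 7 + 6 = 22 ≤ 22, value 8 + 12 + 8 = 28.
Best is crate A, crate F, and crate G with total value 30.

30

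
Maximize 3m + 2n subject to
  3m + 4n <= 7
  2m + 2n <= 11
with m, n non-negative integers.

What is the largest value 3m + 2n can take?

The continuous relaxation peaks at (2.33, 0) with value 7.00; rounding to a feasible lattice point costs some objective.
(m,n)=(2,0): 3·2+4·0=6≤7, 2·2+2·0=4≤11, objective 6.
(m,n)=(1,1): 3·1+4·1=7≤7, 2·1+2·1=4≤11, objective 5.
(m,n)=(1,0): 3·1+4·0=3≤7, 2·1+2·0=2≤11, objective 3.
The best lattice point is (2,0), giving 6.

6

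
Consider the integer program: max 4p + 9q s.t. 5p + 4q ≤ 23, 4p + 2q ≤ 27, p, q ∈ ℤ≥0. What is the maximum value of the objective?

(p,q)=(0,5): 5·0+4·5=20≤23, 4·0+2·5=10≤27, objective 45.
(p,q)=(1,4): 5·1+4·4=21≤23, 4·1+2·4=12≤27, objective 40.
(p,q)=(0,4): 5·0+4·4=16≤23, 4·0+2·4=8≤27, objective 36.
Maximum is 45 at (p,q)=(0,5).

45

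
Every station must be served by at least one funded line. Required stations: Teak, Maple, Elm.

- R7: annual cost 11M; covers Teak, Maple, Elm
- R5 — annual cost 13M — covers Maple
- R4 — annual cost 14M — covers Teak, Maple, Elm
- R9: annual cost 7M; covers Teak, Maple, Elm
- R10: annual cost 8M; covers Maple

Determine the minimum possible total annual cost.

7

This is an integer covering problem.
R9 alone covers Teak, Maple, Elm — every station.
Total annual cost: 7.
No cover costs less than 7.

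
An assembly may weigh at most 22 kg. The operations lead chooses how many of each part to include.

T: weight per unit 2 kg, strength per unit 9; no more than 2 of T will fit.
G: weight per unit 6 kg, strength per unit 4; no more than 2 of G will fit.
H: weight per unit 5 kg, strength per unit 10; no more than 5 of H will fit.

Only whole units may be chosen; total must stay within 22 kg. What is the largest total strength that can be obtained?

49

1×T and 4×H: weight 22 ≤ 22, strength 1·9 + 4·10 = 49.
2×T and 3×H: weight 19 ≤ 22, strength 2·9 + 3·10 = 48.
Best is 49.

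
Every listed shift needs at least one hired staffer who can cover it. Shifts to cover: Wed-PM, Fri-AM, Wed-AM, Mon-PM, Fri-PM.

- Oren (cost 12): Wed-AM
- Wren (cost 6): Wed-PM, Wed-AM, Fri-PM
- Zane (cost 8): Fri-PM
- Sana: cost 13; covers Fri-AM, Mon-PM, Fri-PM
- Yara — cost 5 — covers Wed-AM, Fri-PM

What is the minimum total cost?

This is a weighted set-cover instance.
Choose Wren and Sana: together they cover Wed-PM, Fri-AM, Wed-AM, Mon-PM, Fri-PM — every shift.
Total cost: 6 + 13 = 19.
No cover costs less than 19.

19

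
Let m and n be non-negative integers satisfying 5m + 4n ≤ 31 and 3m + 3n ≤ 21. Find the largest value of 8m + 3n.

48

The continuous relaxation peaks at (6.2, 0) with value 49.60; rounding to a feasible lattice point costs some objective.
(m,n)=(6,0): 5·6+4·0=30≤31, 3·6+3·0=18≤21, objective 48.
(m,n)=(5,1): 5·5+4·1=29≤31, 3·5+3·1=18≤21, objective 43.
(m,n)=(5,0): 5·5+4·0=25≤31, 3·5+3·0=15≤21, objective 40.
No feasible integer point exceeds 48.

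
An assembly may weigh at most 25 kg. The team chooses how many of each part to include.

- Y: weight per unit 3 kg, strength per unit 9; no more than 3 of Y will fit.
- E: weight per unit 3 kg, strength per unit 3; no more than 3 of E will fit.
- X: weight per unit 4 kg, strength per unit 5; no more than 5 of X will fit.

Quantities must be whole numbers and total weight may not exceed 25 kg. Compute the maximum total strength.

47

Y has the best ratio (9/3); taking only Y gives at most 3×9 = 27 (stopped by the supply cap of 3).
Mixing does better — 3×Y and 4×X: weight 25 ≤ 25, strength 3·9 + 4·5 = 47.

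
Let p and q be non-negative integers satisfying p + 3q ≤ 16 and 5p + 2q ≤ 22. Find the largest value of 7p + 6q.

39

The continuous relaxation peaks at (2.62, 4.46) with value 45.08; rounding to a feasible lattice point costs some objective.
(p,q)=(3,3): 1·3+3·3=12≤16, 5·3+2·3=21≤22, objective 39.
(p,q)=(2,4): 1·2+3·4=14≤16, 5·2+2·4=18≤22, objective 38.
(p,q)=(1,5): 1·1+3·5=16≤16, 5·1+2·5=15≤22, objective 37.
The best lattice point is (3,3), giving 39.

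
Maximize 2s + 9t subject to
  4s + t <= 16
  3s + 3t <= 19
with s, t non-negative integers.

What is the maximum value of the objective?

The continuous relaxation peaks at (0, 6.33) with value 57.00; rounding to a feasible lattice point costs some objective.
(s,t)=(0,6): 4·0+1·6=6≤16, 3·0+3·6=18≤19, objective 54.
(s,t)=(1,5): 4·1+1·5=9≤16, 3·1+3·5=18≤19, objective 47.
(s,t)=(0,5): 4·0+1·5=5≤16, 3·0+3·5=15≤19, objective 45.
No feasible integer point exceeds 54.

54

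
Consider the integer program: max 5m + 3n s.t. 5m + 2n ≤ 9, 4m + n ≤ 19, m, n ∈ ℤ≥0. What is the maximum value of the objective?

(m,n)=(0,4) is feasible, giving 12.
(m,n)=(0,3) is feasible, giving 9.
The best lattice point is (0,4), giving 12.

12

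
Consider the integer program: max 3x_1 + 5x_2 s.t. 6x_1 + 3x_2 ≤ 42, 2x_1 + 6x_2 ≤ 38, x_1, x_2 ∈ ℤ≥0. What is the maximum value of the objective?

37

(x_1,x_2)=(4,5): 6·4+3·5=39≤42, 2·4+6·5=38≤38, objective 37.
(x_1,x_2)=(5,4): 6·5+3·4=42≤42, 2·5+6·4=34≤38, objective 35.
(x_1,x_2)=(3,5): 6·3+3·5=33≤42, 2·3+6·5=36≤38, objective 34.
(x_1,x_2)=(4,4): 6·4+3·4=36≤42, 2·4+6·4=32≤38, objective 32.
Maximum is 37 at (x_1,x_2)=(4,5).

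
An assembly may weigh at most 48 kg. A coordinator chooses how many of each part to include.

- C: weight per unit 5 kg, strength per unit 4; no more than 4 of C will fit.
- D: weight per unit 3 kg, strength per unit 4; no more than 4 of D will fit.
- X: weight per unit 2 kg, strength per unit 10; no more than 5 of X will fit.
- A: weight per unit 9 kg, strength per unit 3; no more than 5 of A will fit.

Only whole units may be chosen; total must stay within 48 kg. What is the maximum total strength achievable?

82

This is a bounded integer knapsack.
4×C, 4×D, and 5×X: weight 42 ≤ 48, strength 4·4 + 4·4 + 5·10 = 82.
3×C, 4×D, 5×X, and 1×A: weight 46 ≤ 48, strength 3·4 + 4·4 + 5·10 + 1·3 = 81.
Best is 82.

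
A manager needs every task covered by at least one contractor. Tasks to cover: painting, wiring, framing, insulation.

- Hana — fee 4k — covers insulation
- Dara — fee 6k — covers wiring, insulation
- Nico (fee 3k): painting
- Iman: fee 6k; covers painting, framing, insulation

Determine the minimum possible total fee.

12

Choose Dara and Iman: together they cover painting, wiring, framing, insulation — every task.
Total fee: 6 + 6 = 12.
No cover costs less than 12.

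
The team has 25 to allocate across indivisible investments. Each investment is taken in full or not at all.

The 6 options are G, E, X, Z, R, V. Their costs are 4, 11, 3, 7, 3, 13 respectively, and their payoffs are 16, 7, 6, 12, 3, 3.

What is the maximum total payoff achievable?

Allowing fractional choices, the relaxed optimum would be about 42.1, but investments are indivisible.
G + E + Z + R: cost 4 + 11 + 7 + 3 = 25 ≤ 25, payoff 16 + 7 + 12 + 3 = 38.
G + E + X + Z: cost 4 + 11 + 3 + 7 = 25 ≤ 25, payoff 16 + 7 + 6 + 12 = 41.
Best is G, E, X, and Z with total payoff 41.

41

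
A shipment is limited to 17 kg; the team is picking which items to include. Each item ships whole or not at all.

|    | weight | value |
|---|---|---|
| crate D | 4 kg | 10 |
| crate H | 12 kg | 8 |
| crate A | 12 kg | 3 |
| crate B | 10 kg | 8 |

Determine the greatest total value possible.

Allowing fractional choices, the relaxed optimum would be about 20.0, but items are indivisible.
crate D + crate A: weight 4 + 12 = 16 ≤ 17, value 10 + 3 = 13.
crate D + crate H: weight 4 + 12 = 16 ≤ 17, value 10 + 8 = 18.
crate D + crate B: weight 4 + 10 = 14 ≤ 17, value 10 + 8 = 18.
The maximum value is 18; one optimal choice is crate D and crate B.

18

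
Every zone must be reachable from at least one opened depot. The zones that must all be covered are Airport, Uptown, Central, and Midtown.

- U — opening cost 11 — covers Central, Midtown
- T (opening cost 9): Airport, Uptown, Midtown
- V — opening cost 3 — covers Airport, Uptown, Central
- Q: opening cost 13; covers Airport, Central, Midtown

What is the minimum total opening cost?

12

Choose T and V: together they cover Airport, Uptown, Central, Midtown — every zone.
Total opening cost: 9 + 3 = 12.
No cover costs less than 12.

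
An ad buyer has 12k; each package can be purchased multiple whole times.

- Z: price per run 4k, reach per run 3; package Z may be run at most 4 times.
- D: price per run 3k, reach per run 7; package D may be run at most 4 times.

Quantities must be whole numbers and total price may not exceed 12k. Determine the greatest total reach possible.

Take 4×D: price 12 ≤ 12, reach 4·7 = 28.
D has the best ratio (7/3) and is taken to its limit of 4; remaining capacity is filled optimally with the others.

28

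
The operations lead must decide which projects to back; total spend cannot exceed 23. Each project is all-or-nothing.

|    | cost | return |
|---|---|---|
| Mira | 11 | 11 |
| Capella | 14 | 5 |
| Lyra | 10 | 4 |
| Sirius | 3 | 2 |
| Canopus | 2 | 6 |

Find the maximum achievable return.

This is an integer program with binary decision variables.
Take Mira, Lyra, and Canopus: cost 11 + 10 + 2 = 23 ≤ 23, return 11 + 4 + 6 = 21.
No other feasible combination does better.

21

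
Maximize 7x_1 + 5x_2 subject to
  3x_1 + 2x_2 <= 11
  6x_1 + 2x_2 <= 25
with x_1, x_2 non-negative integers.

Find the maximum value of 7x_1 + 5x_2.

27

Relaxing integrality, the LP optimum is 27.50 at (x_1,x_2) = (0, 5.5), which is not an integer point.
(x_1,x_2)=(1,4): 3·1+2·4=11≤11, 6·1+2·4=14≤25, objective 27.
(x_1,x_2)=(0,5): 3·0+2·5=10≤11, 6·0+2·5=10≤25, objective 25.
(x_1,x_2)=(1,3): 3·1+2·3=9≤11, 6·1+2·3=12≤25, objective 22.
(x_1,x_2)=(0,4): 3·0+2·4=8≤11, 6·0+2·4=8≤25, objective 20.
The best lattice point is (1,4), giving 27.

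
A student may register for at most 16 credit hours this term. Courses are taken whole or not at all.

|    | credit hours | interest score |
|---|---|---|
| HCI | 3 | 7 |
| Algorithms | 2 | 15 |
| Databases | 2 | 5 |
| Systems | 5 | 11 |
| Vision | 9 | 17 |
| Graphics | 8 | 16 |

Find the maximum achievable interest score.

Take HCI, Algorithms, Databases, and Vision: credit hours 3 + 2 + 2 + 9 = 16 ≤ 16, interest score 7 + 15 + 5 + 17 = 44.
No other feasible combination does better.

44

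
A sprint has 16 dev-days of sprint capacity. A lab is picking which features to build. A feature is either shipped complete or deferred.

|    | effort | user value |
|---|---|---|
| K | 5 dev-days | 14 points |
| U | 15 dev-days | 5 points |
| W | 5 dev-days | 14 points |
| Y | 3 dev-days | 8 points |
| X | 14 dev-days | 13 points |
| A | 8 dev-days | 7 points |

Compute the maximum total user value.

This is a 0-1 knapsack instance.
Allowing fractional choices, the relaxed optimum would be about 38.8, but features are indivisible.
W + Y + A: effort 5 + 3 + 8 = 16 ≤ 16, user value 14 + 8 + 7 = 29.
K + W + Y: effort 5 + 5 + 3 = 13 ≤ 16, user value 14 + 14 + 8 = 36.
K + Y + A: effort 5 + 3 + 8 = 16 ≤ 16, user value 14 + 8 + 7 = 29.
Best is K, W, and Y with total user value 36.

36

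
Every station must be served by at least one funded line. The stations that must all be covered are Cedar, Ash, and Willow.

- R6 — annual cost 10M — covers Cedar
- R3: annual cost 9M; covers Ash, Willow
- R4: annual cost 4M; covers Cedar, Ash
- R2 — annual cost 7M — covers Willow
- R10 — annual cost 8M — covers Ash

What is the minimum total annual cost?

11

Choose R4 and R2: together they cover Cedar, Ash, Willow — every station.
Total annual cost: 4 + 7 = 11.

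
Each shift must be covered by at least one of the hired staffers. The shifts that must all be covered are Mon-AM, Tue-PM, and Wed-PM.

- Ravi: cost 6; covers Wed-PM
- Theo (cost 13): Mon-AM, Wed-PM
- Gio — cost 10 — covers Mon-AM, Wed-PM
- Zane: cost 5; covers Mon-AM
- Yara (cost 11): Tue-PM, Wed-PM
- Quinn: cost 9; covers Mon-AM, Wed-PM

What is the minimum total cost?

The greedy cost-per-new-shift heuristic would pick Quinn and Yara for 20, but a cheaper cover exists.
Choose Zane and Yara: together they cover Mon-AM, Tue-PM, Wed-PM — every shift.
Total cost: 5 + 11 = 16.
No cover costs less than 16.

16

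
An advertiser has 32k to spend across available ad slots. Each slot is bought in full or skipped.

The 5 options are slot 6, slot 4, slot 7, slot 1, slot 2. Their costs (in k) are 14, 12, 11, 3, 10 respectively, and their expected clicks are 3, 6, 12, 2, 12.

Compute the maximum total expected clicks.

Allowing fractional choices, the relaxed optimum would be about 30.0, but ad slots are indivisible.
slot 7 + slot 2: cost 11 + 10 = 21 ≤ 32, expected clicks 12 + 12 = 24.
slot 4 + slot 1 + slot 2: cost 12 + 3 + 10 = 25 ≤ 32, expected clicks 6 + 2 + 12 = 20.
slot 7 + slot 1 + slot 2: cost 11 + 3 + 10 = 24 ≤ 32, expected clicks 12 + 2 + 12 = 26.
Best is slot 7, slot 1, and slot 2 with total expected clicks 26.

26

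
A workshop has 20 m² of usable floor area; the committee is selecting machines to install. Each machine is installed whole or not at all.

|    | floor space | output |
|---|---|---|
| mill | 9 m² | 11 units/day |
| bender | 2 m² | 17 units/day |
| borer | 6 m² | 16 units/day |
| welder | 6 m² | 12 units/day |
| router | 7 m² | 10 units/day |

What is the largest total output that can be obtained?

Allowing fractional choices, the relaxed optimum would be about 53.6, but machines are indivisible.
bender + borer + welder: floor space 2 + 6 + 6 = 14 ≤ 20, output 17 + 16 + 12 = 45.
mill + bender + borer: floor space 9 + 2 + 6 = 17 ≤ 20, output 11 + 17 + 16 = 44.
Best is bender, borer, and welder with total output 45.

45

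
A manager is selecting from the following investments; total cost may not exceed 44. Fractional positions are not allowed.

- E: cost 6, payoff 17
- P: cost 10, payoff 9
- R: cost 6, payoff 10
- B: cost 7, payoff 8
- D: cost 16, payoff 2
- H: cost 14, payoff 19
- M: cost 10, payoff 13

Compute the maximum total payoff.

67

This is an integer program with binary decision variables.
Allowing fractional choices, the relaxed optimum would be about 67.9, but investments are indivisible.
E + R + H + M: cost 6 + 6 + 14 + 10 = 36 ≤ 44, payoff 17 + 10 + 19 + 13 = 59.
E + P + R + B + H: cost 6 + 10 + 6 + 7 + 14 = 43 ≤ 44, payoff 17 + 9 + 10 + 8 + 19 = 63.
E + R + B + H + M: cost 6 + 6 + 7 + 14 + 10 = 43 ≤ 44, payoff 17 + 10 + 8 + 19 + 13 = 67.
Best is E, R, B, H, and M with total payoff 67.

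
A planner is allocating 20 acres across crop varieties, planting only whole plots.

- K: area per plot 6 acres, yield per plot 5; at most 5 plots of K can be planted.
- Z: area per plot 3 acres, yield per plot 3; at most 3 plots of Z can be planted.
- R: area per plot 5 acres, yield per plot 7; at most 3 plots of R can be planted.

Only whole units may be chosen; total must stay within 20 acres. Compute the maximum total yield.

24

R has the best ratio (7/5); taking only R gives at most 3×7 = 21 (stopped by the supply cap of 3).
Mixing does better — 1×Z and 3×R: area 18 ≤ 20, yield 1·3 + 3·7 = 24.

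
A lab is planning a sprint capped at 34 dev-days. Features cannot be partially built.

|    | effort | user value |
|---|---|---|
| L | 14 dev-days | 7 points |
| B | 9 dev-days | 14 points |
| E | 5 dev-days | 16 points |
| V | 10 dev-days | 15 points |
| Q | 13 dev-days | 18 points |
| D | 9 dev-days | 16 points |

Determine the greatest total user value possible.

E + Q + D: effort 5 + 13 + 9 = 27 ≤ 34, user value 16 + 18 + 16 = 50.
B + E + V + D: effort 9 + 5 + 10 + 9 = 33 ≤ 34, user value 14 + 16 + 15 + 16 = 61.
Best is B, E, V, and D with total user value 61.

61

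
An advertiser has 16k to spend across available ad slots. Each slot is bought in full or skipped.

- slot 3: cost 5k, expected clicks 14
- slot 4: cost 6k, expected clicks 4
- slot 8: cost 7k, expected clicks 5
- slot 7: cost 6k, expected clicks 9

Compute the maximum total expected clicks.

Take slot 3 and slot 7: cost 5 + 6 = 11 ≤ 16, expected clicks 14 + 9 = 23.
No other feasible combination does better.

23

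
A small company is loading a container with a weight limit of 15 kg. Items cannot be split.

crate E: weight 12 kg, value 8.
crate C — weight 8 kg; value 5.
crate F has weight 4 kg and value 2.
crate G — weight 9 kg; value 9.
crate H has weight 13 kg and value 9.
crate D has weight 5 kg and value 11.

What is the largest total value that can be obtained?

20

This is an integer program with binary decision variables.
crate C + crate D: weight 8 + 5 = 13 ≤ 15, value 5 + 11 = 16.
crate G + crate D: weight 9 + 5 = 14 ≤ 15, value 9 + 11 = 20.
crate F + crate D: weight 4 + 5 = 9 ≤ 15, value 2 + 11 = 13.
Best is crate G and crate D with total value 20.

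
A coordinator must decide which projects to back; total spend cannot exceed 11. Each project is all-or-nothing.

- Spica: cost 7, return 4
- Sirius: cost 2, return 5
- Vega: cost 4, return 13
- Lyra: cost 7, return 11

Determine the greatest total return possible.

This is an integer program with binary decision variables.
Take Vega and Lyra: cost 4 + 7 = 11 ≤ 11, return 13 + 11 = 24.
No other feasible combination does better.

24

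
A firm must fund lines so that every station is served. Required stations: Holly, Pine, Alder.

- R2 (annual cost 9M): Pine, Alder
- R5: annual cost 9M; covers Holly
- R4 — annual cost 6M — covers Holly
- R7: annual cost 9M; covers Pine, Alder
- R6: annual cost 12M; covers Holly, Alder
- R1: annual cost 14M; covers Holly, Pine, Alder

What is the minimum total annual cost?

The greedy cost-per-new-station heuristic would pick R2 and R4 for 15, but a cheaper cover exists.
R1 alone covers Holly, Pine, Alder — every station.
Total annual cost: 14.
No cover costs less than 14.

14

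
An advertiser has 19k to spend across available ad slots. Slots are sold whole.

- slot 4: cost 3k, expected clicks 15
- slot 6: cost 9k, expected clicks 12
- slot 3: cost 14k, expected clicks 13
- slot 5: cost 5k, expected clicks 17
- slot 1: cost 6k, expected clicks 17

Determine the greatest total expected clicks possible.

49

Allowing fractional choices, the relaxed optimum would be about 55.7, but ad slots are indivisible.
slot 4 + slot 5 + slot 1: cost 3 + 5 + 6 = 14 ≤ 19, expected clicks 15 + 17 + 17 = 49.
slot 4 + slot 6 + slot 1: cost 3 + 9 + 6 = 18 ≤ 19, expected clicks 15 + 12 + 17 = 44.
slot 4 + slot 6 + slot 5: cost 3 + 9 + 5 = 17 ≤ 19, expected clicks 15 + 12 + 17 = 44.
Best is slot 4, slot 5, and slot 1 with total expected clicks 49.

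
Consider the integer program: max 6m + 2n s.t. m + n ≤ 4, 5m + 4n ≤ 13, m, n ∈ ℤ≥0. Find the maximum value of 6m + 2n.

12

The continuous relaxation peaks at (2.6, 0) with value 15.60; rounding to a feasible lattice point costs some objective.
(m,n)=(2,0): 1·2+1·0=2≤4, 5·2+4·0=10≤13, objective 12.
(m,n)=(1,1): 1·1+1·1=2≤4, 5·1+4·1=9≤13, objective 8.
(m,n)=(1,0): 1·1+1·0=1≤4, 5·1+4·0=5≤13, objective 6.
Maximum is 12 at (m,n)=(2,0).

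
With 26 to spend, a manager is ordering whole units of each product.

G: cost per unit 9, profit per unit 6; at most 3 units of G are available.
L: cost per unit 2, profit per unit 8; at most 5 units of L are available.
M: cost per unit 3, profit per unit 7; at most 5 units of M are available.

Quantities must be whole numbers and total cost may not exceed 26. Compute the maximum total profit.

Take 5×L and 5×M: cost 25 ≤ 26, profit 5·8 + 5·7 = 75.
L has the best ratio (8/2) and is taken to its limit of 5; remaining capacity is filled optimally with the others.

75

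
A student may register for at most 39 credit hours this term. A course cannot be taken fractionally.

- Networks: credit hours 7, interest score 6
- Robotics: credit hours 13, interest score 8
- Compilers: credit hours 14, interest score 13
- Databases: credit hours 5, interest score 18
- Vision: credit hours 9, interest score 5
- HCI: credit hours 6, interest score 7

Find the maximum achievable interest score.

46

Networks + Robotics + Compilers + Databases: credit hours 7 + 13 + 14 + 5 = 39 ≤ 39, interest score 6 + 8 + 13 + 18 = 45.
Robotics + Compilers + Databases + HCI: credit hours 13 + 14 + 5 + 6 = 38 ≤ 39, interest score 8 + 13 + 18 + 7 = 46.
Best is Robotics, Compilers, Databases, and HCI with total interest score 46.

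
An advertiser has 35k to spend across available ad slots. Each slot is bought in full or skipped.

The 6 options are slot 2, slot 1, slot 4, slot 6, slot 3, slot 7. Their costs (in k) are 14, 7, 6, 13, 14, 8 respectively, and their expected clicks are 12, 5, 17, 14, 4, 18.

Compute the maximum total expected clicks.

54

Take slot 1, slot 4, slot 6, and slot 7: cost 7 + 6 + 13 + 8 = 34 ≤ 35, expected clicks 5 + 17 + 14 + 18 = 54.
No other feasible combination does better.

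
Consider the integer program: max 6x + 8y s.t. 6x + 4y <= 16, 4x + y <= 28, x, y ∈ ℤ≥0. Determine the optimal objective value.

(x,y)=(0,4): 6·0+4·4=16≤16, 4·0+1·4=4≤28, objective 32.
(x,y)=(0,3): 6·0+4·3=12≤16, 4·0+1·3=3≤28, objective 24.
Maximum is 32 at (x,y)=(0,4).

32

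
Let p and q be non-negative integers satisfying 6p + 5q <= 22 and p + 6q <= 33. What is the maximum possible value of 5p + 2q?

The continuous relaxation peaks at (3.67, 0) with value 18.33; rounding to a feasible lattice point costs some objective.
(p,q)=(3,0): 6·3+5·0=18≤22, 1·3+6·0=3≤33, objective 15.
(p,q)=(2,1): 6·2+5·1=17≤22, 1·2+6·1=8≤33, objective 12.
(p,q)=(2,0): 6·2+5·0=12≤22, 1·2+6·0=2≤33, objective 10.
The best lattice point is (3,0), giving 15.

15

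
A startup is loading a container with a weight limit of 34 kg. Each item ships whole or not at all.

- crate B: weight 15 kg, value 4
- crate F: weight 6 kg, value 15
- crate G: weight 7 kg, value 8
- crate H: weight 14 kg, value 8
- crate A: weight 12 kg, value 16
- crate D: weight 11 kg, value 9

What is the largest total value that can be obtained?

40

crate F + crate G + crate A: weight 6 + 7 + 12 = 25 ≤ 34, value 15 + 8 + 16 = 39.
crate F + crate A + crate D: weight 6 + 12 + 11 = 29 ≤ 34, value 15 + 16 + 9 = 40.
Best is crate F, crate A, and crate D with total value 40.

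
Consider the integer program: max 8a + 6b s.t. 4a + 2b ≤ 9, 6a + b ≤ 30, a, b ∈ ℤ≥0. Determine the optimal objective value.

The continuous relaxation peaks at (0, 4.5) with value 27.00; rounding to a feasible lattice point costs some objective.
(a,b)=(0,4): 4·0+2·4=8≤9, 6·0+1·4=4≤30, objective 24.
(a,b)=(0,3): 4·0+2·3=6≤9, 6·0+1·3=3≤30, objective 18.
Maximum is 24 at (a,b)=(0,4).

24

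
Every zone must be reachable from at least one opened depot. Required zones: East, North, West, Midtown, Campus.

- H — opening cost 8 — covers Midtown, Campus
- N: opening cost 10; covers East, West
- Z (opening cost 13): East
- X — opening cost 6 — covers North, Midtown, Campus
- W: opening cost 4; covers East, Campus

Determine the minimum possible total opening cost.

16

This is a weighted set-cover instance.
Choose N and X: together they cover East, North, West, Midtown, Campus — every zone.
Total opening cost: 10 + 6 = 16.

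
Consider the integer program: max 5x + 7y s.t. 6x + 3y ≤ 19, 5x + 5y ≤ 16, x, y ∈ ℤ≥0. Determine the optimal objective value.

21

(x,y)=(0,3) is feasible, giving 21.
(x,y)=(1,2) is feasible, giving 19.
(x,y)=(0,2) is feasible, giving 14.
No feasible integer point exceeds 21.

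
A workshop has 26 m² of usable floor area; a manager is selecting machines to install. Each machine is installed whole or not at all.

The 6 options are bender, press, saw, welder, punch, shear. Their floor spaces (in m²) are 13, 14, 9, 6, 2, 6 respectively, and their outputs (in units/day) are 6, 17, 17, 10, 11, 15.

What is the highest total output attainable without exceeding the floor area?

53

Allowing fractional choices, the relaxed optimum would be about 56.6, but machines are indivisible.
saw + welder + punch + shear: floor space 9 + 6 + 2 + 6 = 23 ≤ 26, output 17 + 10 + 11 + 15 = 53.
saw + punch + shear: floor space 9 + 2 + 6 = 17 ≤ 26, output 17 + 11 + 15 = 43.
press + saw + punch: floor space 14 + 9 + 2 = 25 ≤ 26, output 17 + 17 + 11 = 45.
Best is saw, welder, punch, and shear with total output 53.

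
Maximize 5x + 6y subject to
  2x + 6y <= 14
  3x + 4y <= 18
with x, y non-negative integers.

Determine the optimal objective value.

(x,y)=(6,0): 2·6+6·0=12≤14, 3·6+4·0=18≤18, objective 30.
(x,y)=(5,0): 2·5+6·0=10≤14, 3·5+4·0=15≤18, objective 25.
No feasible integer point exceeds 30.

30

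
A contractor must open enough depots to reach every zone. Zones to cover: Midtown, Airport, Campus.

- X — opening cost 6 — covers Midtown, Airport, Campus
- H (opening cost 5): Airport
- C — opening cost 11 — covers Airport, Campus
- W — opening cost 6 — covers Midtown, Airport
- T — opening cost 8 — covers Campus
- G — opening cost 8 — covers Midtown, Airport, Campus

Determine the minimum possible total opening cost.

6

This is a weighted set-cover instance.
X alone covers Midtown, Airport, Campus — every zone.
Total opening cost: 6.
No cover costs less than 6.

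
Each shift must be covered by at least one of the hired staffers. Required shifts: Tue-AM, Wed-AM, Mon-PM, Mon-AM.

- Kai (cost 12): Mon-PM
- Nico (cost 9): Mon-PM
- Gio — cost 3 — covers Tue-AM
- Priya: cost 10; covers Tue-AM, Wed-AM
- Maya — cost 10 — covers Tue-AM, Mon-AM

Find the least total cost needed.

This is a weighted set-cover instance.
The greedy cost-per-new-shift heuristic would pick Gio, Nico, Priya, and Maya for 32, but a cheaper cover exists.
Choose Nico, Priya, and Maya: together they cover Tue-AM, Wed-AM, Mon-PM, Mon-AM — every shift.
Total cost: 9 + 10 + 10 = 29.
No cover costs less than 29.

29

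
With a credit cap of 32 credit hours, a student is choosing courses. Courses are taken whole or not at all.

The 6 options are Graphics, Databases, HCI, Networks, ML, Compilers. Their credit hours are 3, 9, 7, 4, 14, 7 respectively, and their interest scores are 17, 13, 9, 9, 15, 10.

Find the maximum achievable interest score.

Allowing fractional choices, the relaxed optimum would be about 60.1, but courses are indivisible.
Graphics + Databases + Networks + ML: credit hours 3 + 9 + 4 + 14 = 30 ≤ 32, interest score 17 + 13 + 9 + 15 = 54.
Graphics + Databases + HCI + Networks + Compilers: credit hours 3 + 9 + 7 + 4 + 7 = 30 ≤ 32, interest score 17 + 13 + 9 + 9 + 10 = 58.
Best is Graphics, Databases, HCI, Networks, and Compilers with total interest score 58.

58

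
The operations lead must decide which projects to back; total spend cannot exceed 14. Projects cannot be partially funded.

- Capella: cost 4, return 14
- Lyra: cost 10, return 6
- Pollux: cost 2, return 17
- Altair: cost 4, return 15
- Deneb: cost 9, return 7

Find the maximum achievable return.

46

Allowing fractional choices, the relaxed optimum would be about 49.1, but projects are indivisible.
Pollux + Altair: cost 2 + 4 = 6 ≤ 14, return 17 + 15 = 32.
Capella + Pollux: cost 4 + 2 = 6 ≤ 14, return 14 + 17 = 31.
Capella + Pollux + Altair: cost 4 + 2 + 4 = 10 ≤ 14, return 14 + 17 + 15 = 46.
Best is Capella, Pollux, and Altair with total return 46.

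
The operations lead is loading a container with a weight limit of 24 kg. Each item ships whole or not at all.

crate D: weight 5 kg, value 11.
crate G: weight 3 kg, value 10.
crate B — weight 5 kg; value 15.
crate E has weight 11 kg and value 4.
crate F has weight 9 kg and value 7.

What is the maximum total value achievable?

Allowing fractional choices, the relaxed optimum would be about 43.7, but items are indivisible.
crate D + crate G + crate B + crate E: weight 5 + 3 + 5 + 11 = 24 ≤ 24, value 11 + 10 + 15 + 4 = 40.
crate D + crate G + crate B + crate F: weight 5 + 3 + 5 + 9 = 22 ≤ 24, value 11 + 10 + 15 + 7 = 43.
Best is crate D, crate G, crate B, and crate F with total value 43.

43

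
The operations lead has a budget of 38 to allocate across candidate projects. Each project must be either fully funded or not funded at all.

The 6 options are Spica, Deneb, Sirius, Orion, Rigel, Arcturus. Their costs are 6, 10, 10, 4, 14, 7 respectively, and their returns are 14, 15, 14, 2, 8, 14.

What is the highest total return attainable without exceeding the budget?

This is an integer program with binary decision variables.
Allowing fractional choices, the relaxed optimum would be about 59.9, but projects are indivisible.
Spica + Deneb + Rigel + Arcturus: cost 6 + 10 + 14 + 7 = 37 ≤ 38, return 14 + 15 + 8 + 14 = 51.
Spica + Deneb + Sirius + Arcturus: cost 6 + 10 + 10 + 7 = 33 ≤ 38, return 14 + 15 + 14 + 14 = 57.
Spica + Deneb + Sirius + Orion + Arcturus: cost 6 + 10 + 10 + 4 + 7 = 37 ≤ 38, return 14 + 15 + 14 + 2 + 14 = 59.
Best is Spica, Deneb, Sirius, Orion, and Arcturus with total return 59.

59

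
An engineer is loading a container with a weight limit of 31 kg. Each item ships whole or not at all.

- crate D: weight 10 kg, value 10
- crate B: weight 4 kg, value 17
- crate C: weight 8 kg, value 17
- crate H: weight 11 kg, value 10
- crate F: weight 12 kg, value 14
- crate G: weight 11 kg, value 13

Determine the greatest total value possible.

48

Allowing fractional choices, the relaxed optimum would be about 56.3, but items are indivisible.
crate B + crate C + crate G: weight 4 + 8 + 11 = 23 ≤ 31, value 17 + 17 + 13 = 47.
crate B + crate C + crate F: weight 4 + 8 + 12 = 24 ≤ 31, value 17 + 17 + 14 = 48.
Best is crate B, crate C, and crate F with total value 48.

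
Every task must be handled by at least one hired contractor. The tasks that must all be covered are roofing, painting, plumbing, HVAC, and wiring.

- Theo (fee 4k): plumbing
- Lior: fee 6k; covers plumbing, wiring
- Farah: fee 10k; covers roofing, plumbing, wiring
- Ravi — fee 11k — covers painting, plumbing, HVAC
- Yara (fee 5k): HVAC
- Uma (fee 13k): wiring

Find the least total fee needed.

21

The greedy cost-per-new-task heuristic would pick Lior, Yara, Farah, and Ravi for 32, but a cheaper cover exists.
Choose Farah and Ravi: together they cover roofing, painting, plumbing, HVAC, wiring — every task.
Total fee: 10 + 11 = 21.
No cover costs less than 21.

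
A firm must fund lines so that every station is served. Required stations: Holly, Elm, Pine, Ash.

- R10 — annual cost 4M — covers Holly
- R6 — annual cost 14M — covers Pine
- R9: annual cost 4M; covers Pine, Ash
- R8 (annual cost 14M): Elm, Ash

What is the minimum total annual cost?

22

This is an integer covering problem.
Choose R10, R9, and R8: together they cover Holly, Elm, Pine, Ash — every station.
Total annual cost: 4 + 4 + 14 = 22.
No cover costs less than 22.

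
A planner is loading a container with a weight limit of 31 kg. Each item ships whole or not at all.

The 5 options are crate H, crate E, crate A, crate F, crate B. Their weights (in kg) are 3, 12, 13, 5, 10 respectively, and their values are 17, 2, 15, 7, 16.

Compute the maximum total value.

55

Treat it as a binary knapsack problem.
crate H + crate A + crate B: weight 3 + 13 + 10 = 26 ≤ 31, value 17 + 15 + 16 = 48.
crate H + crate A + crate F + crate B: weight 3 + 13 + 5 + 10 = 31 ≤ 31, value 17 + 15 + 7 + 16 = 55.
Best is crate H, crate A, crate F, and crate B with total value 55.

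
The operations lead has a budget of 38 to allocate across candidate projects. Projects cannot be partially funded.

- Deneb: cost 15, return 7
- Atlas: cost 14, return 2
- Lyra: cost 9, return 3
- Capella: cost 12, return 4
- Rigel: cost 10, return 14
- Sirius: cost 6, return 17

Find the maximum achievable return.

38

This is a 0-1 knapsack instance.
Take Deneb, Rigel, and Sirius: cost 15 + 10 + 6 = 31 ≤ 38, return 7 + 14 + 17 = 38.
No feasible combination exceeds this.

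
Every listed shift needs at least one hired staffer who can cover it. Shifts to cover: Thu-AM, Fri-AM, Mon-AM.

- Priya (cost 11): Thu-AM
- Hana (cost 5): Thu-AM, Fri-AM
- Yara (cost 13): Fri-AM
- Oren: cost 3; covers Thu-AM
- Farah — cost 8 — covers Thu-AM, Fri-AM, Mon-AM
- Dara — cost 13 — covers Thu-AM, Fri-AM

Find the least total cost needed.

8

The greedy cost-per-new-shift heuristic would pick Hana and Farah for 13, but a cheaper cover exists.
Farah alone covers Thu-AM, Fri-AM, Mon-AM — every shift.
Total cost: 8.
No cover costs less than 8.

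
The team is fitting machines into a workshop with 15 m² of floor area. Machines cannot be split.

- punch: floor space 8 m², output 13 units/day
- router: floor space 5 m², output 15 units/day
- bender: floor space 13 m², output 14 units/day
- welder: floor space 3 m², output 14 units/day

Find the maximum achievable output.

29

Allowing fractional choices, the relaxed optimum would be about 40.4, but machines are indivisible.
punch + welder: floor space 8 + 3 = 11 ≤ 15, output 13 + 14 = 27.
punch + router: floor space 8 + 5 = 13 ≤ 15, output 13 + 15 = 28.
router + welder: floor space 5 + 3 = 8 ≤ 15, output 15 + 14 = 29.
Best is router and welder with total output 29.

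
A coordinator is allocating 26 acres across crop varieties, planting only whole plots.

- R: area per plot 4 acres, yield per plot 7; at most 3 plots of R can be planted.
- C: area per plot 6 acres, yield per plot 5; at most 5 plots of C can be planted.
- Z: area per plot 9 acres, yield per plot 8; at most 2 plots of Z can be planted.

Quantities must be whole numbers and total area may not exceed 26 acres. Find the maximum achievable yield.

Take 3×R and 2×C: area 24 ≤ 26, yield 3·7 + 2·5 = 31.
R has the best ratio (7/4) and is taken to its limit of 3; remaining capacity is filled optimally with the others.

31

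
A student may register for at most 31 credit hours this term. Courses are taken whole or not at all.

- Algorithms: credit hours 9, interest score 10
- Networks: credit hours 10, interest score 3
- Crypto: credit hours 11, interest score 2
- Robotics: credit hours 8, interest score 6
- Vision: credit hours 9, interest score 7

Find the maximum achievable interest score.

23

Algorithms + Networks + Robotics: credit hours 9 + 10 + 8 = 27 ≤ 31, interest score 10 + 3 + 6 = 19.
Algorithms + Networks + Vision: credit hours 9 + 10 + 9 = 28 ≤ 31, interest score 10 + 3 + 7 = 20.
Algorithms + Robotics + Vision: credit hours 9 + 8 + 9 = 26 ≤ 31, interest score 10 + 6 + 7 = 23.
Best is Algorithms, Robotics, and Vision with total interest score 23.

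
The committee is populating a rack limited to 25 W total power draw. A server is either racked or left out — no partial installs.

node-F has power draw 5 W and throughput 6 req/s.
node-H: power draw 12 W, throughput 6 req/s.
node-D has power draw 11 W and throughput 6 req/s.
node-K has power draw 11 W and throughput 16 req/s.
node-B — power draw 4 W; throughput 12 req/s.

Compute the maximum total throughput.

Allowing fractional choices, the relaxed optimum would be about 36.7, but servers are indivisible.
node-F + node-D + node-B: power draw 5 + 11 + 4 = 20 ≤ 25, throughput 6 + 6 + 12 = 24.
node-F + node-K + node-B: power draw 5 + 11 + 4 = 20 ≤ 25, throughput 6 + 16 + 12 = 34.
node-K + node-B: power draw 11 + 4 = 15 ≤ 25, throughput 16 + 12 = 28.
Best is node-F, node-K, and node-B with total throughput 34.

34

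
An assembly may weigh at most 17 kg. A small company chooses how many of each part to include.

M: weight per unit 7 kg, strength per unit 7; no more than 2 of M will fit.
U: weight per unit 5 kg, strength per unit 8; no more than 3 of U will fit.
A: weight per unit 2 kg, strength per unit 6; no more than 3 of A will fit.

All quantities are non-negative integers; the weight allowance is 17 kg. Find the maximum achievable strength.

This is a bounded integer knapsack.
Take 2×U and 3×A: weight 16 ≤ 17, strength 2·8 + 3·6 = 34.
A has the best ratio (6/2) and is taken to its limit of 3; remaining capacity is filled optimally with the others.

34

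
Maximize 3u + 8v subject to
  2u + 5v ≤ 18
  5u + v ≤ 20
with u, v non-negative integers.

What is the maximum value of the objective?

27

The continuous relaxation peaks at (0, 3.6) with value 28.80; rounding to a feasible lattice point costs some objective.
(u,v)=(1,3): 2·1+5·3=17≤18, 5·1+1·3=8≤20, objective 27.
(u,v)=(0,3): 2·0+5·3=15≤18, 5·0+1·3=3≤20, objective 24.
(u,v)=(2,2): 2·2+5·2=14≤18, 5·2+1·2=12≤20, objective 22.
The best lattice point is (1,3), giving 27.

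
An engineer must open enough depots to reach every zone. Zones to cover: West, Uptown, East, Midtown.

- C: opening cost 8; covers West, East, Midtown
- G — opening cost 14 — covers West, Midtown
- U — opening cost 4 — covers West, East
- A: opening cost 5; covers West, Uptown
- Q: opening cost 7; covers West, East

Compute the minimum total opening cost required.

13

Choose C and A: together they cover West, Uptown, East, Midtown — every zone.
Total opening cost: 8 + 5 = 13.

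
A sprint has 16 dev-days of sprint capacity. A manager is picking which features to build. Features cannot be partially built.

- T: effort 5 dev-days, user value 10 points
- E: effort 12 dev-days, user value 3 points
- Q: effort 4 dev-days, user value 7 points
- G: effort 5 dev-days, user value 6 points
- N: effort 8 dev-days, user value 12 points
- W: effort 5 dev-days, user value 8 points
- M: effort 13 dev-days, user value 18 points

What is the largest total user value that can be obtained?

25

T + Q + G: effort 5 + 4 + 5 = 14 ≤ 16, user value 10 + 7 + 6 = 23.
T + G + W: effort 5 + 5 + 5 = 15 ≤ 16, user value 10 + 6 + 8 = 24.
T + Q + W: effort 5 + 4 + 5 = 14 ≤ 16, user value 10 + 7 + 8 = 25.
Best is T, Q, and W with total user value 25.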